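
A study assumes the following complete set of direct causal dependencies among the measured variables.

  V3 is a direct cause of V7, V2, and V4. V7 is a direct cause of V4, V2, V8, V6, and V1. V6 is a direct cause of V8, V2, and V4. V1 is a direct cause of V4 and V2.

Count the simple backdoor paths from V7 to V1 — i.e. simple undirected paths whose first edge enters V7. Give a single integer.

A backdoor path from V7 to V1 is any simple undirected path whose first edge points into V7 (i.e. leaves V7 via a parent).
Parents of V7: {V3}.
Enumerating:
  P1: V7 <- V3 -> V4 <- V6 -> V2 <- V1
  P2: V7 <- V3 -> V4 <- V1
  P3: V7 <- V3 -> V2 <- V6 -> V4 <- V1
  P4: V7 <- V3 -> V2 <- V1
That exhausts the simple backdoor paths. Count: 4.

4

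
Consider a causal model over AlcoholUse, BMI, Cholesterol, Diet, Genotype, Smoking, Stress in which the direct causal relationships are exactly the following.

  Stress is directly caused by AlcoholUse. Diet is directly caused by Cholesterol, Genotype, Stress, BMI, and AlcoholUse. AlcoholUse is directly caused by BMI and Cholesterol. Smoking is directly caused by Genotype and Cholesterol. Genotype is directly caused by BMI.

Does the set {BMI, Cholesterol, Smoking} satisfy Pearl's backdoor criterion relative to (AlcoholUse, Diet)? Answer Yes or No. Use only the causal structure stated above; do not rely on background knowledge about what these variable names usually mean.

Backdoor paths from AlcoholUse to Diet (paths whose first edge points into AlcoholUse):
  P1: AlcoholUse <- BMI -> Genotype -> Diet
  P2: AlcoholUse <- BMI -> Genotype -> Smoking <- Cholesterol -> Diet
  P3: AlcoholUse <- BMI -> Diet
  P4: AlcoholUse <- Cholesterol -> Diet
  P5: AlcoholUse <- Cholesterol -> Smoking <- Genotype <- BMI -> Diet
  P6: AlcoholUse <- Cholesterol -> Smoking <- Genotype -> Diet
Condition 1 (no descendant of AlcoholUse in the set): holds — descendants of AlcoholUse are {Diet, Stress}; none are in {BMI, Cholesterol, Smoking}.
Condition 2 (every backdoor path blocked by {BMI, Cholesterol, Smoking}):
  P1: blocked at fork node BMI ∈ conditioning set.
  P2: blocked at fork node BMI ∈ conditioning set.
  P3: blocked at fork node BMI ∈ conditioning set.
  P4: blocked at fork node Cholesterol ∈ conditioning set.
  P5: blocked at fork node Cholesterol ∈ conditioning set.
  P6: blocked at fork node Cholesterol ∈ conditioning set.
{BMI, Cholesterol, Smoking} satisfies the backdoor criterion.

Yes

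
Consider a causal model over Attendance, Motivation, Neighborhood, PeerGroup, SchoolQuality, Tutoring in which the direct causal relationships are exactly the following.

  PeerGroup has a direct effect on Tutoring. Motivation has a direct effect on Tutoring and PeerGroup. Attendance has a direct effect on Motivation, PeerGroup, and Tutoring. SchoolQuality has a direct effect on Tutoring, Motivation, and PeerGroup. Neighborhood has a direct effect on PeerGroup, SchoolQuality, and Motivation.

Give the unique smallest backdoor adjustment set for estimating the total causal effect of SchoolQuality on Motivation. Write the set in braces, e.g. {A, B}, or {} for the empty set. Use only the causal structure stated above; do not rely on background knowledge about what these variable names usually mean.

{Neighborhood}

Variables eligible for adjustment (non-descendants of SchoolQuality, excluding SchoolQuality and Motivation): {Attendance, Neighborhood}.
Backdoor paths from SchoolQuality to Motivation:
  P1: SchoolQuality <- Neighborhood -> Motivation
  P2: SchoolQuality <- Neighborhood -> PeerGroup <- Attendance -> Motivation
  P3: SchoolQuality <- Neighborhood -> PeerGroup <- Attendance -> Tutoring <- Motivation
  P4: SchoolQuality <- Neighborhood -> PeerGroup <- Motivation
  P5: SchoolQuality <- Neighborhood -> PeerGroup -> Tutoring <- Attendance -> Motivation
  P6: SchoolQuality <- Neighborhood -> PeerGroup -> Tutoring <- Motivation
The empty set is not sufficient: P1 (SchoolQuality <- Neighborhood -> Motivation) has no collider blocking it and no conditioned non-collider, so it is open.
Try {Neighborhood}:
  P1: blocked at fork node Neighborhood ∈ conditioning set.
  P2: blocked at fork node Neighborhood ∈ conditioning set.
  P3: blocked at fork node Neighborhood ∈ conditioning set.
  P4: blocked at fork node Neighborhood ∈ conditioning set.
  P5: blocked at fork node Neighborhood ∈ conditioning set.
  P6: blocked at fork node Neighborhood ∈ conditioning set.
{Neighborhood} contains no descendant of SchoolQuality and blocks every backdoor path.
No other singleton works — e.g. {Attendance} leaves P1 open — so {Neighborhood} is the unique smallest valid adjustment set.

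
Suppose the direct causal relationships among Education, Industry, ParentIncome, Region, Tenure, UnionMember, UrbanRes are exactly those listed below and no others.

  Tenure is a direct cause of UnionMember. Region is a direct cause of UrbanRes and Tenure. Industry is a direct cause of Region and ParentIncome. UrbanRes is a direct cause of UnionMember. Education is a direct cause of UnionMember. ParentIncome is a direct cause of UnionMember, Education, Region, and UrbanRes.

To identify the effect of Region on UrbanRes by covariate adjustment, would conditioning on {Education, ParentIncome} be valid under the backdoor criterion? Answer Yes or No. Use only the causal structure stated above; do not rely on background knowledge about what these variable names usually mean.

Backdoor paths from Region to UrbanRes (paths whose first edge points into Region):
  P1: Region <- Industry -> ParentIncome -> Education -> UnionMember <- UrbanRes
  P2: Region <- Industry -> ParentIncome -> UrbanRes
  P3: Region <- Industry -> ParentIncome -> UnionMember <- UrbanRes
  P4: Region <- ParentIncome -> Education -> UnionMember <- UrbanRes
  P5: Region <- ParentIncome -> UrbanRes
  P6: Region <- ParentIncome -> UnionMember <- UrbanRes
Condition 1 (no descendant of Region in the set): holds — descendants of Region are {Tenure, UnionMember, UrbanRes}; none are in {Education, ParentIncome}.
Condition 2 (every backdoor path blocked by {Education, ParentIncome}):
  P1: blocked at chain node ParentIncome ∈ conditioning set.
  P2: blocked at chain node ParentIncome ∈ conditioning set.
  P3: blocked at chain node ParentIncome ∈ conditioning set.
  P4: blocked at fork node ParentIncome ∈ conditioning set.
  P5: blocked at fork node ParentIncome ∈ conditioning set.
  P6: blocked at fork node ParentIncome ∈ conditioning set.
{Education, ParentIncome} satisfies the backdoor criterion.

Yes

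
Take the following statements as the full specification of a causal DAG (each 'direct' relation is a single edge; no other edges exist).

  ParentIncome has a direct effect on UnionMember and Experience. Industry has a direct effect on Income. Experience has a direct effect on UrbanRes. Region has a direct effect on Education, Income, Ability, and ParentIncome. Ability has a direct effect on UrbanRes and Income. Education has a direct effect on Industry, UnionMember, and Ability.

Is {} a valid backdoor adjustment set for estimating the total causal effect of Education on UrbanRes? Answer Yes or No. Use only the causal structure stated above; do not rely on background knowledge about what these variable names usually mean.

No

Backdoor paths from Education to UrbanRes (paths whose first edge points into Education):
  P1: Education <- Region -> ParentIncome -> Experience -> UrbanRes
  P2: Education <- Region -> Ability -> UrbanRes
  P3: Education <- Region -> Income <- Ability -> UrbanRes
Condition 1 (no descendant of Education in the set): holds — descendants of Education are {Ability, Income, Industry, UnionMember, UrbanRes}; none are in {}.
Condition 2 (every backdoor path blocked by {}):
  P1: open — no interior node is in the conditioning set.
  P2: open — no interior node is in the conditioning set.
  P3: blocked at collider Income (neither it nor any descendant is in the conditioning set).
{} does not satisfy the backdoor criterion.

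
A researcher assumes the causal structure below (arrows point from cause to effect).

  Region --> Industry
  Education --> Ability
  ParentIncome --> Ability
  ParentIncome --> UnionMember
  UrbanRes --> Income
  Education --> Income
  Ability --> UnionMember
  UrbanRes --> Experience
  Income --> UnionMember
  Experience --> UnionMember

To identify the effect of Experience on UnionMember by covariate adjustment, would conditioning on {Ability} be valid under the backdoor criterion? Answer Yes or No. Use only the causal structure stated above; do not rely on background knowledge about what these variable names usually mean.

Backdoor paths from Experience to UnionMember (paths whose first edge points into Experience):
  P1: Experience <- UrbanRes -> Income <- Education -> Ability <- ParentIncome -> UnionMember
  P2: Experience <- UrbanRes -> Income <- Education -> Ability -> UnionMember
  P3: Experience <- UrbanRes -> Income -> UnionMember
Condition 1 (no descendant of Experience in the set): holds — descendants of Experience are {UnionMember}; none are in {Ability}.
Condition 2 (every backdoor path blocked by {Ability}):
  P1: blocked at collider Income (neither it nor any descendant is in the conditioning set).
  P2: blocked at collider Income (neither it nor any descendant is in the conditioning set).
  P3: open — no interior node is in the conditioning set.
{Ability} does not satisfy the backdoor criterion.

No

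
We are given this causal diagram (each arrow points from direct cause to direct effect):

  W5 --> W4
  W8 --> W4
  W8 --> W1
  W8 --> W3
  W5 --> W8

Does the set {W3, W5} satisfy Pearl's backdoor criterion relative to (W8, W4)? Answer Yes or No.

Backdoor paths from W8 to W4 (paths whose first edge points into W8):
  P1: W8 <- W5 -> W4
Condition 1 (no descendant of W8 in the set): FAILS — W3 is a descendant of W8.
Condition 2 (every backdoor path blocked by {W3, W5}):
  P1: blocked at fork node W5 ∈ conditioning set.
{W3, W5} does not satisfy the backdoor criterion.

No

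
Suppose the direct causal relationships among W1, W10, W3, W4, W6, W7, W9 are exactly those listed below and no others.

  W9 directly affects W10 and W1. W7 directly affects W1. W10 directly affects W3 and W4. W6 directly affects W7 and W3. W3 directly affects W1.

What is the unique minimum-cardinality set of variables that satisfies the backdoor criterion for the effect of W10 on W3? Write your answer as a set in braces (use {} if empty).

{}

Variables eligible for adjustment (non-descendants of W10, excluding W10 and W3): {W6, W7, W9}.
Backdoor paths from W10 to W3:
  P1: W10 <- W9 -> W1 <- W7 <- W6 -> W3
  P2: W10 <- W9 -> W1 <- W3
Each backdoor path contains an unconditioned collider, so every path is already blocked with the empty conditioning set:
  P1: blocked at collider W1 (neither it nor any descendant is in the conditioning set).
  P2: blocked at collider W1 (neither it nor any descendant is in the conditioning set).
The empty set is therefore the unique smallest valid set.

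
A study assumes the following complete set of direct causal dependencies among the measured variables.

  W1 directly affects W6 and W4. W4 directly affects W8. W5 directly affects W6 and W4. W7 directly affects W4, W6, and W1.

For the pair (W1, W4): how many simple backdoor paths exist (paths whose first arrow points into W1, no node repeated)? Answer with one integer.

2

A backdoor path from W1 to W4 is any simple undirected path whose first edge points into W1 (i.e. leaves W1 via a parent).
Parents of W1: {W7}.
Enumerating:
  P1: W1 <- W7 -> W4
  P2: W1 <- W7 -> W6 <- W5 -> W4
That exhausts the simple backdoor paths. Count: 2.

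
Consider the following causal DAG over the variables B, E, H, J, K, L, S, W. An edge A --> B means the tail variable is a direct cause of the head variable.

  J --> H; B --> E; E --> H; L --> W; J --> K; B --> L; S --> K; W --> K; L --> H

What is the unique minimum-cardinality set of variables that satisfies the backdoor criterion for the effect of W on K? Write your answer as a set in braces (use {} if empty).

Variables eligible for adjustment (non-descendants of W, excluding W and K): {B, E, H, J, L, S}.
Backdoor paths from W to K:
  P1: W <- L <- B -> E -> H <- J -> K
  P2: W <- L -> H <- J -> K
Each backdoor path contains an unconditioned collider, so every path is already blocked with the empty conditioning set:
  P1: blocked at collider H (neither it nor any descendant is in the conditioning set).
  P2: blocked at collider H (neither it nor any descendant is in the conditioning set).
The empty set is therefore the unique smallest valid set.

{}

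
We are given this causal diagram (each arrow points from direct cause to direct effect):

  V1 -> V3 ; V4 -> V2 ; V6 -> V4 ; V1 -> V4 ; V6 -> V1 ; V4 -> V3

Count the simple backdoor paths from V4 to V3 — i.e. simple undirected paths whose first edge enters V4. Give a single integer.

2

A backdoor path from V4 to V3 is any simple undirected path whose first edge points into V4 (i.e. leaves V4 via a parent).
Parents of V4: {V1, V6}.
Enumerating:
  P1: V4 <- V6 -> V1 -> V3
  P2: V4 <- V1 -> V3
That exhausts the simple backdoor paths. Count: 2.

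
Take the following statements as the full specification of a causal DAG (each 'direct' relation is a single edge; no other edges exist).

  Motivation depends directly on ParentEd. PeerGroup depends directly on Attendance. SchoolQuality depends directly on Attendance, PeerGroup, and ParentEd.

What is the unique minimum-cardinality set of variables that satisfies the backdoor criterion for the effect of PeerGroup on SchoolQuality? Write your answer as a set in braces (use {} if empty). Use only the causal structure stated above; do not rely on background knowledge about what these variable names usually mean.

Variables eligible for adjustment (non-descendants of PeerGroup, excluding PeerGroup and SchoolQuality): {Attendance, Motivation, ParentEd}.
Backdoor paths from PeerGroup to SchoolQuality:
  P1: PeerGroup <- Attendance -> SchoolQuality
The empty set is not sufficient: P1 (PeerGroup <- Attendance -> SchoolQuality) has no collider blocking it and no conditioned non-collider, so it is open.
Try {Attendance}:
  P1: blocked at fork node Attendance ∈ conditioning set.
{Attendance} contains no descendant of PeerGroup and blocks every backdoor path.
No other singleton works — e.g. {ParentEd} leaves P1 open — so {Attendance} is the unique smallest valid adjustment set.

{Attendance}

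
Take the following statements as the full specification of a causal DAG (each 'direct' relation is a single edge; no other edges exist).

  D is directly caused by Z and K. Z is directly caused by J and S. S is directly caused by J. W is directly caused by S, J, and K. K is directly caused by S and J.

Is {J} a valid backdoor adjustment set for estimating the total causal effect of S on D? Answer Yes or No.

Backdoor paths from S to D (paths whose first edge points into S):
  P1: S <- J -> Z -> D
  P2: S <- J -> K -> D
  P3: S <- J -> W <- K -> D
Condition 1 (no descendant of S in the set): holds — descendants of S are {D, K, W, Z}; none are in {J}.
Condition 2 (every backdoor path blocked by {J}):
  P1: blocked at fork node J ∈ conditioning set.
  P2: blocked at fork node J ∈ conditioning set.
  P3: blocked at fork node J ∈ conditioning set.
{J} satisfies the backdoor criterion.

Yes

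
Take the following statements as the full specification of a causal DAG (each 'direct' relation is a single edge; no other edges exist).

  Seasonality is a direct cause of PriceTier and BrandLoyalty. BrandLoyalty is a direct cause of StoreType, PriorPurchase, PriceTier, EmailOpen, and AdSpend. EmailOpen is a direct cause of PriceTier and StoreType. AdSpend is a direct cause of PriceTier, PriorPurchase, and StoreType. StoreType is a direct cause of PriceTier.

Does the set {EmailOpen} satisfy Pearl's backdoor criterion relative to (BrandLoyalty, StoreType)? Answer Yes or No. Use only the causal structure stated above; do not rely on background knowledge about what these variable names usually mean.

No

Backdoor paths from BrandLoyalty to StoreType (paths whose first edge points into BrandLoyalty):
  P1: BrandLoyalty <- Seasonality -> PriceTier <- AdSpend -> StoreType
  P2: BrandLoyalty <- Seasonality -> PriceTier <- EmailOpen -> StoreType
  P3: BrandLoyalty <- Seasonality -> PriceTier <- StoreType
Condition 1 (no descendant of BrandLoyalty in the set): FAILS — EmailOpen is a descendant of BrandLoyalty.
Condition 2 (every backdoor path blocked by {EmailOpen}):
  P1: blocked at collider PriceTier (neither it nor any descendant is in the conditioning set).
  P2: blocked at collider PriceTier (neither it nor any descendant is in the conditioning set).
  P3: blocked at collider PriceTier (neither it nor any descendant is in the conditioning set).
{EmailOpen} does not satisfy the backdoor criterion.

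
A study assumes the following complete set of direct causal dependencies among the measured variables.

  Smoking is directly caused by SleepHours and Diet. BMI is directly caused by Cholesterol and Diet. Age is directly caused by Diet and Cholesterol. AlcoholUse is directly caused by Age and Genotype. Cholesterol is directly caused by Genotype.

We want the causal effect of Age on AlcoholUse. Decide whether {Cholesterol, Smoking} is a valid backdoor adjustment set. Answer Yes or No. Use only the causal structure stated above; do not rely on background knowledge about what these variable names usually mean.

Yes

Backdoor paths from Age to AlcoholUse (paths whose first edge points into Age):
  P1: Age <- Cholesterol <- Genotype -> AlcoholUse
  P2: Age <- Diet -> BMI <- Cholesterol <- Genotype -> AlcoholUse
Condition 1 (no descendant of Age in the set): holds — descendants of Age are {AlcoholUse}; none are in {Cholesterol, Smoking}.
Condition 2 (every backdoor path blocked by {Cholesterol, Smoking}):
  P1: blocked at chain node Cholesterol ∈ conditioning set.
  P2: blocked at collider BMI (neither it nor any descendant is in the conditioning set).
{Cholesterol, Smoking} satisfies the backdoor criterion.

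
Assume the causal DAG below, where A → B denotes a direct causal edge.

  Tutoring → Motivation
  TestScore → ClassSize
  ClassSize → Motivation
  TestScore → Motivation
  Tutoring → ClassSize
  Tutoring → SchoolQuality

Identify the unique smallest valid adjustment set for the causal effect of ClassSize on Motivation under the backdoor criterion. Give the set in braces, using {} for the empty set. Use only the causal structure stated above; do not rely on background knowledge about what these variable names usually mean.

Variables eligible for adjustment (non-descendants of ClassSize, excluding ClassSize and Motivation): {SchoolQuality, TestScore, Tutoring}.
Backdoor paths from ClassSize to Motivation:
  P1: ClassSize <- Tutoring -> Motivation
  P2: ClassSize <- TestScore -> Motivation
The empty set is not sufficient: P1 (ClassSize <- Tutoring -> Motivation) has no collider blocking it and no conditioned non-collider, so it is open.
Try {TestScore, Tutoring}:
  P1: blocked at fork node Tutoring ∈ conditioning set.
  P2: blocked at fork node TestScore ∈ conditioning set.
{TestScore, Tutoring} contains no descendant of ClassSize and blocks every backdoor path.
Every element of {TestScore, Tutoring} is needed (dropping TestScore leaves P2 open; dropping Tutoring leaves P1 open), so no proper subset is valid.
Among all size-2 subsets of the eligible variables, only {TestScore, Tutoring} blocks every backdoor path, so it is the unique smallest valid adjustment set.

{TestScore, Tutoring}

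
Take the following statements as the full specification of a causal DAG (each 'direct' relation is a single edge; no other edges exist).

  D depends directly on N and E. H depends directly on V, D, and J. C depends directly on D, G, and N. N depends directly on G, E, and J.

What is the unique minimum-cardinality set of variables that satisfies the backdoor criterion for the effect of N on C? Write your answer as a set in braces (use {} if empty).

{E, G}

Variables eligible for adjustment (non-descendants of N, excluding N and C): {E, G, J, V}.
Backdoor paths from N to C:
  P1: N <- E -> D -> C
  P2: N <- J -> H <- D -> C
  P3: N <- G -> C
The empty set is not sufficient: P1 (N <- E -> D -> C) has no collider blocking it and no conditioned non-collider, so it is open.
Try {E, G}:
  P1: blocked at fork node E ∈ conditioning set.
  P2: blocked at collider H (neither it nor any descendant is in the conditioning set).
  P3: blocked at fork node G ∈ conditioning set.
{E, G} contains no descendant of N and blocks every backdoor path.
Every element of {E, G} is needed (dropping E leaves P1 open; dropping G leaves P3 open), so no proper subset is valid.
Among all size-2 subsets of the eligible variables, only {E, G} blocks every backdoor path, so it is the unique smallest valid adjustment set.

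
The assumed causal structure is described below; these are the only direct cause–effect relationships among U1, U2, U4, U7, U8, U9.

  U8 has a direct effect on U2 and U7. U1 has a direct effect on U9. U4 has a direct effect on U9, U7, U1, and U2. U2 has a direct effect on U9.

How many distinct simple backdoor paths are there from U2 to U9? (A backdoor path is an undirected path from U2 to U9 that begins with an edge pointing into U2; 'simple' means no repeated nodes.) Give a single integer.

A backdoor path from U2 to U9 is any simple undirected path whose first edge points into U2 (i.e. leaves U2 via a parent).
Parents of U2: {U4, U8}.
Enumerating:
  P1: U2 <- U8 -> U7 <- U4 -> U1 -> U9
  P2: U2 <- U8 -> U7 <- U4 -> U9
  P3: U2 <- U4 -> U1 -> U9
  P4: U2 <- U4 -> U9
That exhausts the simple backdoor paths. Count: 4.

4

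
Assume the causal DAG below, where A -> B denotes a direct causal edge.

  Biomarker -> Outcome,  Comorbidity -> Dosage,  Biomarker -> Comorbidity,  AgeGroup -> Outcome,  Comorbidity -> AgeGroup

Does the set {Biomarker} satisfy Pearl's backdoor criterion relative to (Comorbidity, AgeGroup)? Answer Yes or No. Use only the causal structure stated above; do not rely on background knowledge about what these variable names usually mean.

Backdoor paths from Comorbidity to AgeGroup (paths whose first edge points into Comorbidity):
  P1: Comorbidity <- Biomarker -> Outcome <- AgeGroup
Condition 1 (no descendant of Comorbidity in the set): holds — descendants of Comorbidity are {AgeGroup, Dosage, Outcome}; none are in {Biomarker}.
Condition 2 (every backdoor path blocked by {Biomarker}):
  P1: blocked at fork node Biomarker ∈ conditioning set.
{Biomarker} satisfies the backdoor criterion.

Yes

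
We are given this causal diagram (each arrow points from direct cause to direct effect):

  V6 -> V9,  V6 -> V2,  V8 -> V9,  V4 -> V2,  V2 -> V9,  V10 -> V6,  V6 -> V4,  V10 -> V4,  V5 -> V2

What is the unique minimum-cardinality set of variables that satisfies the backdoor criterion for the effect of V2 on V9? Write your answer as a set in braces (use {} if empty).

Variables eligible for adjustment (non-descendants of V2, excluding V2 and V9): {V10, V4, V5, V6, V8}.
Backdoor paths from V2 to V9:
  P1: V2 <- V6 -> V9
  P2: V2 <- V4 <- V10 -> V6 -> V9
  P3: V2 <- V4 <- V6 -> V9
The empty set is not sufficient: P1 (V2 <- V6 -> V9) has no collider blocking it and no conditioned non-collider, so it is open.
Try {V6}:
  P1: blocked at fork node V6 ∈ conditioning set.
  P2: blocked at chain node V6 ∈ conditioning set.
  P3: blocked at fork node V6 ∈ conditioning set.
{V6} contains no descendant of V2 and blocks every backdoor path.
No other singleton works — e.g. {V8} leaves P1 open — so {V6} is the unique smallest valid adjustment set.

{V6}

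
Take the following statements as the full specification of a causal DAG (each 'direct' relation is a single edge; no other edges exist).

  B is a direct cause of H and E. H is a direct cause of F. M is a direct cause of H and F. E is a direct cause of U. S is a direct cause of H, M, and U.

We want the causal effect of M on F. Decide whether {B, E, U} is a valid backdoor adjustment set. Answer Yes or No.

No

Backdoor paths from M to F (paths whose first edge points into M):
  P1: M <- S -> U <- E <- B -> H -> F
  P2: M <- S -> H -> F
Condition 1 (no descendant of M in the set): holds — descendants of M are {F, H}; none are in {B, E, U}.
Condition 2 (every backdoor path blocked by {B, E, U}):
  P1: blocked at chain node E ∈ conditioning set.
  P2: open — no interior node is in the conditioning set.
{B, E, U} does not satisfy the backdoor criterion.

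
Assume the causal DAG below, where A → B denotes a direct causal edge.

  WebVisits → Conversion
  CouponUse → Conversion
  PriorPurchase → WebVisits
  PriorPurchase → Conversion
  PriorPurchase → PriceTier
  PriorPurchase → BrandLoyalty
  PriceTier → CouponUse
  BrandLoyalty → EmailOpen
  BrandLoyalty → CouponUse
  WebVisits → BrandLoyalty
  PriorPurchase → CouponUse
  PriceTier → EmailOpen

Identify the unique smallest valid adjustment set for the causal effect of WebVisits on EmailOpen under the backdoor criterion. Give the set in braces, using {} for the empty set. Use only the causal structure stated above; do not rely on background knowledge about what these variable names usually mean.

{PriorPurchase}

Variables eligible for adjustment (non-descendants of WebVisits, excluding WebVisits and EmailOpen): {PriceTier, PriorPurchase}.
Backdoor paths from WebVisits to EmailOpen:
  P1: WebVisits <- PriorPurchase -> BrandLoyalty -> CouponUse <- PriceTier -> EmailOpen
  P2: WebVisits <- PriorPurchase -> BrandLoyalty -> EmailOpen
  P3: WebVisits <- PriorPurchase -> PriceTier -> CouponUse <- BrandLoyalty -> EmailOpen
  P4: WebVisits <- PriorPurchase -> PriceTier -> EmailOpen
  P5: WebVisits <- PriorPurchase -> CouponUse <- BrandLoyalty -> EmailOpen
  P6: WebVisits <- PriorPurchase -> CouponUse <- PriceTier -> EmailOpen
  P7: WebVisits <- PriorPurchase -> Conversion <- CouponUse <- BrandLoyalty -> EmailOpen
  P8: WebVisits <- PriorPurchase -> Conversion <- CouponUse <- PriceTier -> EmailOpen
The empty set is not sufficient: P2 (WebVisits <- PriorPurchase -> BrandLoyalty -> EmailOpen) has no collider blocking it and no conditioned non-collider, so it is open.
Try {PriorPurchase}:
  P1: blocked at fork node PriorPurchase ∈ conditioning set.
  P2: blocked at fork node PriorPurchase ∈ conditioning set.
  P3: blocked at fork node PriorPurchase ∈ conditioning set.
  P4: blocked at fork node PriorPurchase ∈ conditioning set.
  P5: blocked at fork node PriorPurchase ∈ conditioning set.
  P6: blocked at fork node PriorPurchase ∈ conditioning set.
  P7: blocked at fork node PriorPurchase ∈ conditioning set.
  P8: blocked at fork node PriorPurchase ∈ conditioning set.
{PriorPurchase} contains no descendant of WebVisits and blocks every backdoor path.
No other singleton works — e.g. {PriceTier} leaves P2 open — so {PriorPurchase} is the unique smallest valid adjustment set.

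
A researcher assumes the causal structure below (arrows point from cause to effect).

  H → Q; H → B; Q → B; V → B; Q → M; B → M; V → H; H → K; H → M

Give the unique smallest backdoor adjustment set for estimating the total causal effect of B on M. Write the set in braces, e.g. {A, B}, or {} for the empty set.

Variables eligible for adjustment (non-descendants of B, excluding B and M): {H, K, Q, V}.
Backdoor paths from B to M:
  P1: B <- V -> H -> Q -> M
  P2: B <- V -> H -> M
  P3: B <- H -> Q -> M
  P4: B <- H -> M
  P5: B <- Q <- H -> M
  P6: B <- Q -> M
The empty set is not sufficient: P1 (B <- V -> H -> Q -> M) has no collider blocking it and no conditioned non-collider, so it is open.
Try {H, Q}:
  P1: blocked at chain node H ∈ conditioning set.
  P2: blocked at chain node H ∈ conditioning set.
  P3: blocked at fork node H ∈ conditioning set.
  P4: blocked at fork node H ∈ conditioning set.
  P5: blocked at chain node Q ∈ conditioning set.
  P6: blocked at fork node Q ∈ conditioning set.
{H, Q} contains no descendant of B and blocks every backdoor path.
Every element of {H, Q} is needed (dropping H leaves P2 open; dropping Q leaves P6 open), so no proper subset is valid.
Among all size-2 subsets of the eligible variables, only {H, Q} blocks every backdoor path, so it is the unique smallest valid adjustment set.

{H, Q}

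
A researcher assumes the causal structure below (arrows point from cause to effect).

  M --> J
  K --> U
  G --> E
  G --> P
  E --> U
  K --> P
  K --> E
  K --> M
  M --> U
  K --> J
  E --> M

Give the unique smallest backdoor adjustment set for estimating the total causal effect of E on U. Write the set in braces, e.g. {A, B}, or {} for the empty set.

{K}

Variables eligible for adjustment (non-descendants of E, excluding E and U): {G, K, P}.
Backdoor paths from E to U:
  P1: E <- G -> P <- K -> M -> U
  P2: E <- G -> P <- K -> J <- M -> U
  P3: E <- G -> P <- K -> U
  P4: E <- K -> M -> U
  P5: E <- K -> J <- M -> U
  P6: E <- K -> U
The empty set is not sufficient: P4 (E <- K -> M -> U) has no collider blocking it and no conditioned non-collider, so it is open.
Try {K}:
  P1: blocked at collider P (neither it nor any descendant is in the conditioning set).
  P2: blocked at collider P (neither it nor any descendant is in the conditioning set).
  P3: blocked at collider P (neither it nor any descendant is in the conditioning set).
  P4: blocked at fork node K ∈ conditioning set.
  P5: blocked at fork node K ∈ conditioning set.
  P6: blocked at fork node K ∈ conditioning set.
{K} contains no descendant of E and blocks every backdoor path.
No other singleton works — e.g. {G} leaves P4 open — so {K} is the unique smallest valid adjustment set.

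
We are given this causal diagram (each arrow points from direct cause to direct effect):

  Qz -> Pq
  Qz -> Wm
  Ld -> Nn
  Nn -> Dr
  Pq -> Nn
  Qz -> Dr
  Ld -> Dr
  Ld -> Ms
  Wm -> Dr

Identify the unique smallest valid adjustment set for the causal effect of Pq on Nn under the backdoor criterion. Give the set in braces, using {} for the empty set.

{}

Variables eligible for adjustment (non-descendants of Pq, excluding Pq and Nn): {Ld, Ms, Qz, Wm}.
Backdoor paths from Pq to Nn:
  P1: Pq <- Qz -> Wm -> Dr <- Ld -> Nn
  P2: Pq <- Qz -> Wm -> Dr <- Nn
  P3: Pq <- Qz -> Dr <- Ld -> Nn
  P4: Pq <- Qz -> Dr <- Nn
Each backdoor path contains an unconditioned collider, so every path is already blocked with the empty conditioning set:
  P1: blocked at collider Dr (neither it nor any descendant is in the conditioning set).
  P2: blocked at collider Dr (neither it nor any descendant is in the conditioning set).
  P3: blocked at collider Dr (neither it nor any descendant is in the conditioning set).
  P4: blocked at collider Dr (neither it nor any descendant is in the conditioning set).
The empty set is therefore the unique smallest valid set.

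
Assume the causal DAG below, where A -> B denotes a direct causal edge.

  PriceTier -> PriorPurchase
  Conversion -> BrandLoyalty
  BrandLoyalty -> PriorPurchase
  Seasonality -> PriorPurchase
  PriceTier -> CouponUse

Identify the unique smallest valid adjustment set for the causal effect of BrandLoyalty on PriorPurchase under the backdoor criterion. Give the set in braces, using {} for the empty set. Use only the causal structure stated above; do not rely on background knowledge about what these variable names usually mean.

{}

Variables eligible for adjustment (non-descendants of BrandLoyalty, excluding BrandLoyalty and PriorPurchase): {Conversion, CouponUse, PriceTier, Seasonality}.
Backdoor paths from BrandLoyalty to PriorPurchase:
  (none)
With no backdoor paths the empty set already satisfies the criterion, and it is trivially minimal.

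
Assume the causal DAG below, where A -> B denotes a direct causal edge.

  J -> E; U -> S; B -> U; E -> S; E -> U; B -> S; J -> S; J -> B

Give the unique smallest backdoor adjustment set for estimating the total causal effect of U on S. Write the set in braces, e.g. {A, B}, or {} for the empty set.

Variables eligible for adjustment (non-descendants of U, excluding U and S): {B, E, J}.
Backdoor paths from U to S:
  P1: U <- E <- J -> B -> S
  P2: U <- E <- J -> S
  P3: U <- E -> S
  P4: U <- B <- J -> E -> S
  P5: U <- B <- J -> S
  P6: U <- B -> S
The empty set is not sufficient: P1 (U <- E <- J -> B -> S) has no collider blocking it and no conditioned non-collider, so it is open.
Try {B, E}:
  P1: blocked at chain node E ∈ conditioning set.
  P2: blocked at chain node E ∈ conditioning set.
  P3: blocked at fork node E ∈ conditioning set.
  P4: blocked at chain node B ∈ conditioning set.
  P5: blocked at chain node B ∈ conditioning set.
  P6: blocked at fork node B ∈ conditioning set.
{B, E} contains no descendant of U and blocks every backdoor path.
Every element of {B, E} is needed (dropping B leaves P5 open; dropping E leaves P2 open), so no proper subset is valid.
Among all size-2 subsets of the eligible variables, only {B, E} blocks every backdoor path, so it is the unique smallest valid adjustment set.

{B, E}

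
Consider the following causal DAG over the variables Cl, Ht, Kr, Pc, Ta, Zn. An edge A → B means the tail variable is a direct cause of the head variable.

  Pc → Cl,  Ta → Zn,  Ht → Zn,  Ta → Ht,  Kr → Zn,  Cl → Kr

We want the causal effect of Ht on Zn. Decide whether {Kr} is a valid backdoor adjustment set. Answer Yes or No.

Backdoor paths from Ht to Zn (paths whose first edge points into Ht):
  P1: Ht <- Ta -> Zn
Condition 1 (no descendant of Ht in the set): holds — descendants of Ht are {Zn}; none are in {Kr}.
Condition 2 (every backdoor path blocked by {Kr}):
  P1: open — no interior node is in the conditioning set.
{Kr} does not satisfy the backdoor criterion.

No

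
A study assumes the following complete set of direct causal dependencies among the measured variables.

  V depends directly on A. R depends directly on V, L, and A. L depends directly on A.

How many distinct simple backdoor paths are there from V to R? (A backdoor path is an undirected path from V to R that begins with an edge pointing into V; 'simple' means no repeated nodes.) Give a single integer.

2

A backdoor path from V to R is any simple undirected path whose first edge points into V (i.e. leaves V via a parent).
Parents of V: {A}.
Enumerating:
  P1: V <- A -> L -> R
  P2: V <- A -> R
That exhausts the simple backdoor paths. Count: 2.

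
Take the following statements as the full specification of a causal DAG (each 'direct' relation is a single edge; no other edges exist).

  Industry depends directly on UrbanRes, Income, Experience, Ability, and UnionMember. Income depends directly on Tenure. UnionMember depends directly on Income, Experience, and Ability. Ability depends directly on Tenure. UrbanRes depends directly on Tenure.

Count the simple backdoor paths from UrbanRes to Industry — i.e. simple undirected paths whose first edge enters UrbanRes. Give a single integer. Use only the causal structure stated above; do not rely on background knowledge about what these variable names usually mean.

8

A backdoor path from UrbanRes to Industry is any simple undirected path whose first edge points into UrbanRes (i.e. leaves UrbanRes via a parent).
Parents of UrbanRes: {Tenure}.
Enumerating:
  P1: UrbanRes <- Tenure -> Income -> UnionMember <- Ability -> Industry
  P2: UrbanRes <- Tenure -> Income -> UnionMember <- Experience -> Industry
  P3: UrbanRes <- Tenure -> Income -> UnionMember -> Industry
  P4: UrbanRes <- Tenure -> Income -> Industry
  P5: UrbanRes <- Tenure -> Ability -> UnionMember <- Income -> Industry
  P6: UrbanRes <- Tenure -> Ability -> UnionMember <- Experience -> Industry
  P7: UrbanRes <- Tenure -> Ability -> UnionMember -> Industry
  P8: UrbanRes <- Tenure -> Ability -> Industry
That exhausts the simple backdoor paths. Count: 8.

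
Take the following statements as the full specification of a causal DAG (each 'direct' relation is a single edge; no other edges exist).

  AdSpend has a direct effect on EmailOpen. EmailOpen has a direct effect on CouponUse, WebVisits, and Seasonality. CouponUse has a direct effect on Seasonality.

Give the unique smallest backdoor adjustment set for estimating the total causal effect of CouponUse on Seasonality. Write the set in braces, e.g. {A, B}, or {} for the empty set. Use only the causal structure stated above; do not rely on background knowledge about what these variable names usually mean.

{EmailOpen}

Variables eligible for adjustment (non-descendants of CouponUse, excluding CouponUse and Seasonality): {AdSpend, EmailOpen, WebVisits}.
Backdoor paths from CouponUse to Seasonality:
  P1: CouponUse <- EmailOpen -> Seasonality
The empty set is not sufficient: P1 (CouponUse <- EmailOpen -> Seasonality) has no collider blocking it and no conditioned non-collider, so it is open.
Try {EmailOpen}:
  P1: blocked at fork node EmailOpen ∈ conditioning set.
{EmailOpen} contains no descendant of CouponUse and blocks every backdoor path.
No other singleton works — e.g. {AdSpend} leaves P1 open — so {EmailOpen} is the unique smallest valid adjustment set.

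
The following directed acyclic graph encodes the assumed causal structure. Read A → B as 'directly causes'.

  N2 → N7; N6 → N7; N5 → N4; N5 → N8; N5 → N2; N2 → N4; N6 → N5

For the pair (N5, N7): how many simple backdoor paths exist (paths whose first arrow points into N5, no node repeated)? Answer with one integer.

A backdoor path from N5 to N7 is any simple undirected path whose first edge points into N5 (i.e. leaves N5 via a parent).
Parents of N5: {N6}.
Enumerating:
  P1: N5 <- N6 -> N7
That exhausts the simple backdoor paths. Count: 1.

1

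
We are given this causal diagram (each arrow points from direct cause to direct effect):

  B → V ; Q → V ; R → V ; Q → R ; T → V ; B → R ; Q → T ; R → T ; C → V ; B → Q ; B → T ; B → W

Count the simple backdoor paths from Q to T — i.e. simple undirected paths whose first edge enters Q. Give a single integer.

A backdoor path from Q to T is any simple undirected path whose first edge points into Q (i.e. leaves Q via a parent).
Parents of Q: {B}.
Enumerating:
  P1: Q <- B -> R -> T
  P2: Q <- B -> R -> V <- T
  P3: Q <- B -> T
  P4: Q <- B -> V <- R -> T
  P5: Q <- B -> V <- T
That exhausts the simple backdoor paths. Count: 5.

5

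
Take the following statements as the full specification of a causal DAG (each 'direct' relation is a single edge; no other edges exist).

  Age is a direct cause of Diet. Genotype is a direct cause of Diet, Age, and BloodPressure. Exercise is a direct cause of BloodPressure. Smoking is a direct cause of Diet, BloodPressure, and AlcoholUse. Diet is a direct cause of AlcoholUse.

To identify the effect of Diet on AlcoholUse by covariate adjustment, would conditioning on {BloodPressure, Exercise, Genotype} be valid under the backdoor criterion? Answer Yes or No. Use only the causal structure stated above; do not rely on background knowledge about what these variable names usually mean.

No

Backdoor paths from Diet to AlcoholUse (paths whose first edge points into Diet):
  P1: Diet <- Genotype -> BloodPressure <- Smoking -> AlcoholUse
  P2: Diet <- Age <- Genotype -> BloodPressure <- Smoking -> AlcoholUse
  P3: Diet <- Smoking -> AlcoholUse
Condition 1 (no descendant of Diet in the set): holds — descendants of Diet are {AlcoholUse}; none are in {BloodPressure, Exercise, Genotype}.
Condition 2 (every backdoor path blocked by {BloodPressure, Exercise, Genotype}):
  P1: blocked at fork node Genotype ∈ conditioning set.
  P2: blocked at fork node Genotype ∈ conditioning set.
  P3: open — no interior node is in the conditioning set.
{BloodPressure, Exercise, Genotype} does not satisfy the backdoor criterion.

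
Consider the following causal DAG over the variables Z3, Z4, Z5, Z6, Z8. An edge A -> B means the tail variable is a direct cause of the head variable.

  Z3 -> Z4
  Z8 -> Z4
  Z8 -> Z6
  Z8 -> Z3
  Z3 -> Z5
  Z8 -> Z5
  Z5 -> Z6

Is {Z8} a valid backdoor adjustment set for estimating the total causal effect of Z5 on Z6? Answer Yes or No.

Yes

Backdoor paths from Z5 to Z6 (paths whose first edge points into Z5):
  P1: Z5 <- Z8 -> Z6
  P2: Z5 <- Z3 <- Z8 -> Z6
  P3: Z5 <- Z3 -> Z4 <- Z8 -> Z6
Condition 1 (no descendant of Z5 in the set): holds — descendants of Z5 are {Z6}; none are in {Z8}.
Condition 2 (every backdoor path blocked by {Z8}):
  P1: blocked at fork node Z8 ∈ conditioning set.
  P2: blocked at fork node Z8 ∈ conditioning set.
  P3: blocked at collider Z4 (neither it nor any descendant is in the conditioning set).
{Z8} satisfies the backdoor criterion.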